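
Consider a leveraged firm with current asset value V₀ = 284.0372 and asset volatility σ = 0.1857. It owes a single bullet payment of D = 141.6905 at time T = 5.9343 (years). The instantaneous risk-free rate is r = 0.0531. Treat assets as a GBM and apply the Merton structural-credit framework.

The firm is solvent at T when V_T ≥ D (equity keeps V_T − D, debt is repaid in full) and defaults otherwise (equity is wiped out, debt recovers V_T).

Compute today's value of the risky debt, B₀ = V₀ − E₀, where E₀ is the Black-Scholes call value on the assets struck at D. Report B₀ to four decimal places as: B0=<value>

B0=103.0559

d₁ = [ln(V₀/D) + (r + σ²/2)T] / (σ√T)
   = [ln(284.0372/141.6905) + (0.0531 + 0.5·0.1857²)·5.9343] / (0.1857·√5.9343)
   = [0.695460 + 0.417432] / 0.452373 = 2.460121
d₂ = d₁ − σ√T = 2.460121 − 0.452373 = 2.007748
N(d₁) = 0.993055,  N(d₂) = 0.977665,  e^(−rT) = 0.729708
E₀ = V₀·N(d₁) − D·e^(−rT)·N(d₂)
   = 284.0372·0.993055 − 141.6905·0.729708·0.977665 = 180.981340
B₀ = V₀ − E₀ = 284.0372 − 180.981340 = 103.055860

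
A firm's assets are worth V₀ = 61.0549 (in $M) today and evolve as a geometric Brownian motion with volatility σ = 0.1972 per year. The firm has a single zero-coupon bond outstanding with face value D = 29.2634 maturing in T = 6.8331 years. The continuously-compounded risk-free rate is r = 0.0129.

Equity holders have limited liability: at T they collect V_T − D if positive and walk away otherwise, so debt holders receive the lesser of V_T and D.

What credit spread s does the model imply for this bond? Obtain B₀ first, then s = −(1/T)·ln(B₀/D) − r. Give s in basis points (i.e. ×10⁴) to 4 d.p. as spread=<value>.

spread=26.2020

d₁ = [ln(V₀/D) + (r + σ²/2)T] / (σ√T)
   = [ln(61.0549/29.2634) + (0.0129 + 0.5·0.1972²)·6.8331] / (0.1972·√6.8331)
   = [0.735436 + 0.221009] / 0.515485 = 1.855429
d₂ = d₁ − σ√T = 1.855429 − 0.515485 = 1.339944
N(d₁) = 0.968232,  N(d₂) = 0.909868,  e^(−rT) = 0.915626
E₀ = V₀·N(d₁) − D·e^(−rT)·N(d₂)
   = 61.0549·0.968232 − 29.2634·0.915626·0.909868 = 34.736021
B₀ = V₀ − E₀ = 61.0549 − 34.736021 = 26.318879
spread = −(1/T)·ln(B₀/D) − r = −(1/6.8331)·ln(26.318879/29.2634) − 0.0129 = 0.00262020
in basis points: 0.00262020 × 10⁴ = 26.2020 bp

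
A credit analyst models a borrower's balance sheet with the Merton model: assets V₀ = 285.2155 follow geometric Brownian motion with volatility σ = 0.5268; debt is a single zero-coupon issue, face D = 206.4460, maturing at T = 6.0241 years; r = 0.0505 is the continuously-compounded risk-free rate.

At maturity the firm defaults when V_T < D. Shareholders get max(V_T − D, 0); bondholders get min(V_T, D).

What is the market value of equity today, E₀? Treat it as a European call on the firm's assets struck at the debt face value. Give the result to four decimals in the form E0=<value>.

d₁ = [ln(V₀/D) + (r + σ²/2)T] / (σ√T)
   = [ln(285.2155/206.4460) + (0.0505 + 0.5·0.5268²)·6.0241] / (0.5268·√6.0241)
   = [0.323206 + 1.140116] / 1.292980 = 1.131744
d₂ = d₁ − σ√T = 1.131744 − 1.292980 = -0.161237
N(d₁) = 0.871129,  N(d₂) = 0.435954,  e^(−rT) = 0.737701
E₀ = V₀·N(d₁) − D·e^(−rT)·N(d₂)
   = 285.2155·0.871129 − 206.4460·0.737701·0.435954 = 182.065753

E0=182.0658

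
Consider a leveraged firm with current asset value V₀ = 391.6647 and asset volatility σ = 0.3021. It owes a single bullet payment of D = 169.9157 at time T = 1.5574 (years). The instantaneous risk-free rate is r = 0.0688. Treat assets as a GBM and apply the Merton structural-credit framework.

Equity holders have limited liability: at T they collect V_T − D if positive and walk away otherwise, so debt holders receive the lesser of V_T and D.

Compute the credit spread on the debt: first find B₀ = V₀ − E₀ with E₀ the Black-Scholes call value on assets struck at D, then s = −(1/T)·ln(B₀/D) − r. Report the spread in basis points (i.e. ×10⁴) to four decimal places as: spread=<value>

d₁ = [ln(V₀/D) + (r + σ²/2)T] / (σ√T)
   = [ln(391.6647/169.9157) + (0.0688 + 0.5·0.3021²)·1.5574] / (0.3021·√1.5574)
   = [0.835104 + 0.178217] / 0.377008 = 2.687794
d₂ = d₁ − σ√T = 2.687794 − 0.377008 = 2.310786
N(d₁) = 0.996404,  N(d₂) = 0.989578,  e^(−rT) = 0.898392
E₀ = V₀·N(d₁) − D·e^(−rT)·N(d₂)
   = 391.6647·0.996404 − 169.9157·0.898392·0.989578 = 239.196287
B₀ = V₀ − E₀ = 391.6647 − 239.196287 = 152.468413
spread = −(1/T)·ln(B₀/D) − r = −(1/1.5574)·ln(152.468413/169.9157) − 0.0688 = 0.00076786
in basis points: 0.00076786 × 10⁴ = 7.6786 bp

spread=7.6786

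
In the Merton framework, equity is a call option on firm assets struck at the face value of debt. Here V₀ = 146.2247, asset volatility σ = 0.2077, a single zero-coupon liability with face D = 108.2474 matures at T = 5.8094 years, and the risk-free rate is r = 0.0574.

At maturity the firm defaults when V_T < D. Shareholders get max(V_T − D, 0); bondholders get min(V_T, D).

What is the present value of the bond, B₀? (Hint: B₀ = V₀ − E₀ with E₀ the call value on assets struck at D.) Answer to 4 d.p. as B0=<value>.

B0=75.0047

d₁ = [ln(V₀/D) + (r + σ²/2)T] / (σ√T)
   = [ln(146.2247/108.2474) + (0.0574 + 0.5·0.2077²)·5.8094] / (0.2077·√5.8094)
   = [0.300725 + 0.458766] / 0.500613 = 1.517123
d₂ = d₁ − σ√T = 1.517123 − 0.500613 = 1.016510
N(d₁) = 0.935382,  N(d₂) = 0.845307,  e^(−rT) = 0.716441
E₀ = V₀·N(d₁) − D·e^(−rT)·N(d₂)
   = 146.2247·0.935382 − 108.2474·0.716441·0.845307 = 71.220026
B₀ = V₀ − E₀ = 146.2247 − 71.220026 = 75.004674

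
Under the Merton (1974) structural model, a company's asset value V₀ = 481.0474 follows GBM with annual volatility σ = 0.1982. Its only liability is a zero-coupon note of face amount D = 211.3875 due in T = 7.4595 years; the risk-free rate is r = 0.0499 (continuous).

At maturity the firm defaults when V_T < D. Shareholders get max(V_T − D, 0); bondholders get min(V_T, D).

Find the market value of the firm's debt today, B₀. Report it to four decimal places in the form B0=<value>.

B0=145.0203

d₁ = [ln(V₀/D) + (r + σ²/2)T] / (σ√T)
   = [ln(481.0474/211.3875) + (0.0499 + 0.5·0.1982²)·7.4595] / (0.1982·√7.4595)
   = [0.822273 + 0.518746] / 0.541326 = 2.477287
d₂ = d₁ − σ√T = 2.477287 − 0.541326 = 1.935961
N(d₁) = 0.993381,  N(d₂) = 0.973564,  e^(−rT) = 0.689196
E₀ = V₀·N(d₁) − D·e^(−rT)·N(d₂)
   = 481.0474·0.993381 − 211.3875·0.689196·0.973564 = 336.027146
B₀ = V₀ − E₀ = 481.0474 − 336.027146 = 145.020254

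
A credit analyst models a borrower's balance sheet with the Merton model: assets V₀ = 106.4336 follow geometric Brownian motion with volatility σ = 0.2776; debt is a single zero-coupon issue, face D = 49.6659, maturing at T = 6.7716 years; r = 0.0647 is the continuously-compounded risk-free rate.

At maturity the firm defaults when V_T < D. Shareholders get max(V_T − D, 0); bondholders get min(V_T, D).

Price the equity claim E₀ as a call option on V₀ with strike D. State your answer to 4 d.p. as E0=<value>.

E0=75.1934

d₁ = [ln(V₀/D) + (r + σ²/2)T] / (σ√T)
   = [ln(106.4336/49.6659) + (0.0647 + 0.5·0.2776²)·6.7716] / (0.2776·√6.7716)
   = [0.762203 + 0.699038] / 0.722379 = 2.022818
d₂ = d₁ − σ√T = 2.022818 − 0.722379 = 1.300439
N(d₁) = 0.978454,  N(d₂) = 0.903275,  e^(−rT) = 0.645247
E₀ = V₀·N(d₁) − D·e^(−rT)·N(d₂)
   = 106.4336·0.978454 − 49.6659·0.645247·0.903275 = 75.193359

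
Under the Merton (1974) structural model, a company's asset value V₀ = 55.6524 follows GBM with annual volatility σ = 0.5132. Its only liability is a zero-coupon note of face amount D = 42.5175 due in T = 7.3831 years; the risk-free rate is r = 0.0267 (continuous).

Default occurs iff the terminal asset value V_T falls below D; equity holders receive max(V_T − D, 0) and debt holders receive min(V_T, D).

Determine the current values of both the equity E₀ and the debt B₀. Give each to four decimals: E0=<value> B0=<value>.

E0=34.7313 B0=20.9211

d₁ = [ln(V₀/D) + (r + σ²/2)T] / (σ√T)
   = [ln(55.6524/42.5175) + (0.0267 + 0.5·0.5132²)·7.3831] / (0.5132·√7.3831)
   = [0.269209 + 1.169388] / 1.394460 = 1.031652
d₂ = d₁ − σ√T = 1.031652 − 1.394460 = -0.362808
N(d₁) = 0.848882,  N(d₂) = 0.358374,  e^(−rT) = 0.821085
E₀ = V₀·N(d₁) − D·e^(−rT)·N(d₂)
   = 55.6524·0.848882 − 42.5175·0.821085·0.358374 = 34.731329
B₀ = V₀ − E₀ = 55.6524 − 34.731329 = 20.921071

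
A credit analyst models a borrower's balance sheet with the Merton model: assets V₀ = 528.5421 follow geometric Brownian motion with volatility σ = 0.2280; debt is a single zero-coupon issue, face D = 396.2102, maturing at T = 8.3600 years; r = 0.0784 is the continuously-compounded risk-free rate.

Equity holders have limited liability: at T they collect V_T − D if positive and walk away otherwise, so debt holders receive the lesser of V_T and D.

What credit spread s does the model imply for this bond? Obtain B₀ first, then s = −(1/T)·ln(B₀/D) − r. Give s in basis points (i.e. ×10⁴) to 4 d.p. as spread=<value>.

d₁ = [ln(V₀/D) + (r + σ²/2)T] / (σ√T)
   = [ln(528.5421/396.2102) + (0.0784 + 0.5·0.2280²)·8.3600] / (0.2280·√8.3600)
   = [0.288178 + 0.872717] / 0.659232 = 1.760982
d₂ = d₁ − σ√T = 1.760982 − 0.659232 = 1.101750
N(d₁) = 0.960879,  N(d₂) = 0.864715,  e^(−rT) = 0.519222
E₀ = V₀·N(d₁) − D·e^(−rT)·N(d₂)
   = 528.5421·0.960879 − 396.2102·0.519222·0.864715 = 329.975134
B₀ = V₀ − E₀ = 528.5421 − 329.975134 = 198.566966
spread = −(1/T)·ln(B₀/D) − r = −(1/8.3600)·ln(198.566966/396.2102) − 0.0784 = 0.00423379
in basis points: 0.00423379 × 10⁴ = 42.3379 bp

spread=42.3379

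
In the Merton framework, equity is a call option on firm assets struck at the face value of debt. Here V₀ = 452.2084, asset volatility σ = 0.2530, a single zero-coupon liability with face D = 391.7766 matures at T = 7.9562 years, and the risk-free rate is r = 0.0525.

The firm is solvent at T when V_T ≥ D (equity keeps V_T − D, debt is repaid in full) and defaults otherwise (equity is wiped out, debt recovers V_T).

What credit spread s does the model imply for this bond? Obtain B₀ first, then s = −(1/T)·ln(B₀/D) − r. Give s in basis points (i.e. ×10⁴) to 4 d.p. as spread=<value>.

spread=149.4073

d₁ = [ln(V₀/D) + (r + σ²/2)T] / (σ√T)
   = [ln(452.2084/391.7766) + (0.0525 + 0.5·0.2530²)·7.9562] / (0.2530·√7.9562)
   = [0.143451 + 0.672335] / 0.713630 = 1.143149
d₂ = d₁ − σ√T = 1.143149 − 0.713630 = 0.429519
N(d₁) = 0.873512,  N(d₂) = 0.666227,  e^(−rT) = 0.658559
E₀ = V₀·N(d₁) − D·e^(−rT)·N(d₂)
   = 452.2084·0.873512 − 391.7766·0.658559·0.666227 = 223.117270
B₀ = V₀ − E₀ = 452.2084 − 223.117270 = 229.091130
spread = −(1/T)·ln(B₀/D) − r = −(1/7.9562)·ln(229.091130/391.7766) − 0.0525 = 0.01494073
in basis points: 0.01494073 × 10⁴ = 149.4073 bp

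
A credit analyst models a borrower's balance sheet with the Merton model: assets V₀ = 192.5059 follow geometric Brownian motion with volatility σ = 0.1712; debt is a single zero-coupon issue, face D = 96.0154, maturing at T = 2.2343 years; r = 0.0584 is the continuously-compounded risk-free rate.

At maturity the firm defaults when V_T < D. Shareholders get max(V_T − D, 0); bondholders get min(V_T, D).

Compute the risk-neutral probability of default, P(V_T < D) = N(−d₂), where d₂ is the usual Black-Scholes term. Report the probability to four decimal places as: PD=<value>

d₁ = [ln(V₀/D) + (r + σ²/2)T] / (σ√T)
   = [ln(192.5059/96.0154) + (0.0584 + 0.5·0.1712²)·2.2343] / (0.1712·√2.2343)
   = [0.695618 + 0.163226] / 0.255902 = 3.356139
d₂ = d₁ − σ√T = 3.356139 − 0.255902 = 3.100237
risk-neutral PD = N(−d₂) = N(-3.100237) = 0.000967

PD=0.0010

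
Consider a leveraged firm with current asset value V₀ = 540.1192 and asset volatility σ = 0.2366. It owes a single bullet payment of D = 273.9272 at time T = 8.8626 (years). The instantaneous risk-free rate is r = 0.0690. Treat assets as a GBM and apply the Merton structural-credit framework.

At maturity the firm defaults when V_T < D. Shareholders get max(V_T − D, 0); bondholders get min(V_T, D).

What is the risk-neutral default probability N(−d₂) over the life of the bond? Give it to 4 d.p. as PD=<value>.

PD=0.0694

d₁ = [ln(V₀/D) + (r + σ²/2)T] / (σ√T)
   = [ln(540.1192/273.9272) + (0.0690 + 0.5·0.2366²)·8.8626] / (0.2366·√8.8626)
   = [0.678927 + 0.859582] / 0.704361 = 2.184262
d₂ = d₁ − σ√T = 2.184262 − 0.704361 = 1.479901
risk-neutral PD = N(−d₂) = N(-1.479901) = 0.069450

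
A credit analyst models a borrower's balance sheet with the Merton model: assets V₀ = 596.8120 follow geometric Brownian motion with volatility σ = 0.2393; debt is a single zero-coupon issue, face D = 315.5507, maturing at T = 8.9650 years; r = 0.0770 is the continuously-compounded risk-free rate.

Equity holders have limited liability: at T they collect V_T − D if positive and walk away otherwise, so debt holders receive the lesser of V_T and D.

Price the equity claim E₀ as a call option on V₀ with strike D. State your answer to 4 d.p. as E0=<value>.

d₁ = [ln(V₀/D) + (r + σ²/2)T] / (σ√T)
   = [ln(596.8120/315.5507) + (0.0770 + 0.5·0.2393²)·8.9650] / (0.2393·√8.9650)
   = [0.637283 + 0.946993] / 0.716503 = 2.211123
d₂ = d₁ − σ√T = 2.211123 − 0.716503 = 1.494621
N(d₁) = 0.986486,  N(d₂) = 0.932493,  e^(−rT) = 0.501423
E₀ = V₀·N(d₁) − D·e^(−rT)·N(d₂)
   = 596.8120·0.986486 − 315.5507·0.501423·0.932493 = 441.203693

E0=441.2037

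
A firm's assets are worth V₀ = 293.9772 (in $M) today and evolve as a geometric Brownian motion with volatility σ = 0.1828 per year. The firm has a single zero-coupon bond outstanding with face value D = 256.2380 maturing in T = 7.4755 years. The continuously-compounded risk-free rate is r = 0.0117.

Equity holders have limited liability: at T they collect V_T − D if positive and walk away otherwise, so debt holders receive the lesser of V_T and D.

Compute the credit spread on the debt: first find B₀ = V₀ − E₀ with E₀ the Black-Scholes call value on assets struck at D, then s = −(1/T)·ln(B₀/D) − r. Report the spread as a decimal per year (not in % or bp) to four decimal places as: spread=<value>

d₁ = [ln(V₀/D) + (r + σ²/2)T] / (σ√T)
   = [ln(293.9772/256.2380) + (0.0117 + 0.5·0.1828²)·7.4755] / (0.1828·√7.4755)
   = [0.137396 + 0.212363] / 0.499800 = 0.699798
d₂ = d₁ − σ√T = 0.699798 − 0.499800 = 0.199998
N(d₁) = 0.757973,  N(d₂) = 0.579259,  e^(−rT) = 0.916252
E₀ = V₀·N(d₁) − D·e^(−rT)·N(d₂)
   = 293.9772·0.757973 − 256.2380·0.916252·0.579259 = 86.829210
B₀ = V₀ − E₀ = 293.9772 − 86.829210 = 207.147990
spread = −(1/T)·ln(B₀/D) − r = −(1/7.4755)·ln(207.147990/256.2380) − 0.0117 = 0.01674937

spread=0.0167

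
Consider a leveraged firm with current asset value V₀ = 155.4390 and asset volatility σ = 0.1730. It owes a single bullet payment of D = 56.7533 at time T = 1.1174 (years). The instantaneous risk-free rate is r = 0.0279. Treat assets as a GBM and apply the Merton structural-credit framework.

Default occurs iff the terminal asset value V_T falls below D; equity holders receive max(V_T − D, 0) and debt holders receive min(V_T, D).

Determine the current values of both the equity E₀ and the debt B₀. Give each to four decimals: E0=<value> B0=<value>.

d₁ = [ln(V₀/D) + (r + σ²/2)T] / (σ√T)
   = [ln(155.4390/56.7533) + (0.0279 + 0.5·0.1730²)·1.1174] / (0.1730·√1.1174)
   = [1.007540 + 0.047897] / 0.182873 = 5.771406
d₂ = d₁ − σ√T = 5.771406 − 0.182873 = 5.588532
N(d₁) = 1.000000,  N(d₂) = 1.000000,  e^(−rT) = 0.969305
E₀ = V₀·N(d₁) − D·e^(−rT)·N(d₂)
   = 155.4390·1.000000 − 56.7533·0.969305·1.000000 = 100.427715
B₀ = V₀ − E₀ = 155.4390 − 100.427715 = 55.011285

E0=100.4277 B0=55.0113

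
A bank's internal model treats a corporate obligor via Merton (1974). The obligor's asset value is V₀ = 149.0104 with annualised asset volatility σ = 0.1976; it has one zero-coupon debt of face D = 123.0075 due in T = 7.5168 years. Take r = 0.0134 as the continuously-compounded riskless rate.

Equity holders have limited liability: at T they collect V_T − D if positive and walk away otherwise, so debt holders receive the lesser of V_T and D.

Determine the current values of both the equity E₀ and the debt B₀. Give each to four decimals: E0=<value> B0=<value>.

d₁ = [ln(V₀/D) + (r + σ²/2)T] / (σ√T)
   = [ln(149.0104/123.0075) + (0.0134 + 0.5·0.1976²)·7.5168] / (0.1976·√7.5168)
   = [0.191771 + 0.247475] / 0.541756 = 0.810782
d₂ = d₁ − σ√T = 0.810782 − 0.541756 = 0.269026
N(d₁) = 0.791254,  N(d₂) = 0.606045,  e^(−rT) = 0.904182
E₀ = V₀·N(d₁) − D·e^(−rT)·N(d₂)
   = 149.0104·0.791254 − 123.0075·0.904182·0.606045 = 50.500127
B₀ = V₀ − E₀ = 149.0104 − 50.500127 = 98.510273

E0=50.5001 B0=98.5103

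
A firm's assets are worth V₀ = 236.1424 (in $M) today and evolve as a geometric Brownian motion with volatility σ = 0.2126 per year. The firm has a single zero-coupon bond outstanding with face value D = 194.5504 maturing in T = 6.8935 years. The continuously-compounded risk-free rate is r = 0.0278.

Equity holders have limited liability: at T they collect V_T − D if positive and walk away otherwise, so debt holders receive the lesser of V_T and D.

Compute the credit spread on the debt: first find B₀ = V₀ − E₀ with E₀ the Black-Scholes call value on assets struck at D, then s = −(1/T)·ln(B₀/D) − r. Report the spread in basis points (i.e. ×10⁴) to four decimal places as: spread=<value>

d₁ = [ln(V₀/D) + (r + σ²/2)T] / (σ√T)
   = [ln(236.1424/194.5504) + (0.0278 + 0.5·0.2126²)·6.8935] / (0.2126·√6.8935)
   = [0.193744 + 0.347428] / 0.558191 = 0.969510
d₂ = d₁ − σ√T = 0.969510 − 0.558191 = 0.411318
N(d₁) = 0.833854,  N(d₂) = 0.659580,  e^(−rT) = 0.825605
E₀ = V₀·N(d₁) − D·e^(−rT)·N(d₂)
   = 236.1424·0.833854 − 194.5504·0.825605·0.659580 = 90.965477
B₀ = V₀ − E₀ = 236.1424 − 90.965477 = 145.176923
spread = −(1/T)·ln(B₀/D) − r = −(1/6.8935)·ln(145.176923/194.5504) − 0.0278 = 0.01466581
in basis points: 0.01466581 × 10⁴ = 146.6581 bp

spread=146.6581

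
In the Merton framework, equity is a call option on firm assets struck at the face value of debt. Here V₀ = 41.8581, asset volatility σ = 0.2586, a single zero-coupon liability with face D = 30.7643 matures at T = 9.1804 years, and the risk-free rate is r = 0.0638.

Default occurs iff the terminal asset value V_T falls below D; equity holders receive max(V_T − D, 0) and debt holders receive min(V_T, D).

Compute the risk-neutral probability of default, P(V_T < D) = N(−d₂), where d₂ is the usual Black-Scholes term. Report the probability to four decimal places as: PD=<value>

PD=0.2270

d₁ = [ln(V₀/D) + (r + σ²/2)T] / (σ√T)
   = [ln(41.8581/30.7643) + (0.0638 + 0.5·0.2586²)·9.1804] / (0.2586·√9.1804)
   = [0.307930 + 0.892674] / 0.783537 = 1.532289
d₂ = d₁ − σ√T = 1.532289 − 0.783537 = 0.748753
risk-neutral PD = N(−d₂) = N(-0.748753) = 0.227003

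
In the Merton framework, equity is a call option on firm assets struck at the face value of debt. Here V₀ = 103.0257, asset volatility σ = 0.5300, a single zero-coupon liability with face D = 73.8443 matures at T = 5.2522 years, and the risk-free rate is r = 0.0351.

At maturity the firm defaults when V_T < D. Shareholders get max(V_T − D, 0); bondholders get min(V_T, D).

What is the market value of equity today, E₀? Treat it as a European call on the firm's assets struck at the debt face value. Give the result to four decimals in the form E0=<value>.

E0=61.2089

d₁ = [ln(V₀/D) + (r + σ²/2)T] / (σ√T)
   = [ln(103.0257/73.8443) + (0.0351 + 0.5·0.5300²)·5.2522] / (0.5300·√5.2522)
   = [0.333020 + 0.922024] / 1.214637 = 1.033266
d₂ = d₁ − σ√T = 1.033266 − 1.214637 = -0.181371
N(d₁) = 0.849260,  N(d₂) = 0.428038,  e^(−rT) = 0.831643
E₀ = V₀·N(d₁) − D·e^(−rT)·N(d₂)
   = 103.0257·0.849260 − 73.8443·0.831643·0.428038 = 61.208918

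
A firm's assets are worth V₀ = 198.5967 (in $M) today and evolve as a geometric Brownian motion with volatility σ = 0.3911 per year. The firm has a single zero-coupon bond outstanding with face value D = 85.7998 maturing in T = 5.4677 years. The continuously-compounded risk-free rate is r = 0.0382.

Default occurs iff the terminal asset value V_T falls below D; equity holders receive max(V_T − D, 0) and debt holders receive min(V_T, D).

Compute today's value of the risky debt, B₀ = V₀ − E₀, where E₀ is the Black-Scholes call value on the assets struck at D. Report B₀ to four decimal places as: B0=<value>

d₁ = [ln(V₀/D) + (r + σ²/2)T] / (σ√T)
   = [ln(198.5967/85.7998) + (0.0382 + 0.5·0.3911²)·5.4677] / (0.3911·√5.4677)
   = [0.839259 + 0.627034] / 0.914514 = 1.603359
d₂ = d₁ − σ√T = 1.603359 − 0.914514 = 0.688845
N(d₁) = 0.945572,  N(d₂) = 0.754540,  e^(−rT) = 0.811504
E₀ = V₀·N(d₁) − D·e^(−rT)·N(d₂)
   = 198.5967·0.945572 − 85.7998·0.811504·0.754540 = 135.251298
B₀ = V₀ − E₀ = 198.5967 − 135.251298 = 63.345402

B0=63.3454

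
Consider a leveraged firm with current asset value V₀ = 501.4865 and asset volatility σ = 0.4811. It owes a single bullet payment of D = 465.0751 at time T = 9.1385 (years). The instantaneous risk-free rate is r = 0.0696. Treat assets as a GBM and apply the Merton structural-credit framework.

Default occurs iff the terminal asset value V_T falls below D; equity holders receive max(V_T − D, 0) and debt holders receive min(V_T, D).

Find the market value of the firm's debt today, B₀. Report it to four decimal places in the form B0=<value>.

d₁ = [ln(V₀/D) + (r + σ²/2)T] / (σ√T)
   = [ln(501.4865/465.0751) + (0.0696 + 0.5·0.4811²)·9.1385] / (0.4811·√9.1385)
   = [0.075378 + 1.693625] / 1.454363 = 1.216342
d₂ = d₁ − σ√T = 1.216342 − 1.454363 = -0.238021
N(d₁) = 0.888073,  N(d₂) = 0.405933,  e^(−rT) = 0.529385
E₀ = V₀·N(d₁) − D·e^(−rT)·N(d₂)
   = 501.4865·0.888073 − 465.0751·0.529385·0.405933 = 345.414387
B₀ = V₀ − E₀ = 501.4865 − 345.414387 = 156.072113

B0=156.0721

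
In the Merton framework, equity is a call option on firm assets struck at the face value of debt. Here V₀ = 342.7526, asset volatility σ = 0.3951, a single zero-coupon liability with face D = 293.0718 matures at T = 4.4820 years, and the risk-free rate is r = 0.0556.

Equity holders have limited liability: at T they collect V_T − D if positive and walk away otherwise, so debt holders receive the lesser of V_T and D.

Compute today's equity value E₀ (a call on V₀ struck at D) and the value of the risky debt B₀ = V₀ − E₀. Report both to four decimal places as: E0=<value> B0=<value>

d₁ = [ln(V₀/D) + (r + σ²/2)T] / (σ√T)
   = [ln(342.7526/293.0718) + (0.0556 + 0.5·0.3951²)·4.4820] / (0.3951·√4.4820)
   = [0.156591 + 0.599028] / 0.836456 = 0.903359
d₂ = d₁ − σ√T = 0.903359 − 0.836456 = 0.066903
N(d₁) = 0.816832,  N(d₂) = 0.526671,  e^(−rT) = 0.779425
E₀ = V₀·N(d₁) − D·e^(−rT)·N(d₂)
   = 342.7526·0.816832 − 293.0718·0.779425·0.526671 = 159.665390
B₀ = V₀ − E₀ = 342.7526 − 159.665390 = 183.087210

E0=159.6654 B0=183.0872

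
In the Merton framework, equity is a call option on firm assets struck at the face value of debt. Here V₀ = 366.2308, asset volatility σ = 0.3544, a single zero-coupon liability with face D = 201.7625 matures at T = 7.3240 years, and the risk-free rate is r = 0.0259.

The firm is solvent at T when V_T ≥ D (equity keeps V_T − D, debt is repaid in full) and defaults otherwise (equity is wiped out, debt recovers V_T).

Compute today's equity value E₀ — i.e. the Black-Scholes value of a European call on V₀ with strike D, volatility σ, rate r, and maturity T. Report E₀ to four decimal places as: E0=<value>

d₁ = [ln(V₀/D) + (r + σ²/2)T] / (σ√T)
   = [ln(366.2308/201.7625) + (0.0259 + 0.5·0.3544²)·7.3240] / (0.3544·√7.3240)
   = [0.596172 + 0.649636] / 0.959109 = 1.298923
d₂ = d₁ − σ√T = 1.298923 − 0.959109 = 0.339815
N(d₁) = 0.903015,  N(d₂) = 0.633002,  e^(−rT) = 0.827214
E₀ = V₀·N(d₁) − D·e^(−rT)·N(d₂)
   = 366.2308·0.903015 − 201.7625·0.827214·0.633002 = 225.063335

E0=225.0633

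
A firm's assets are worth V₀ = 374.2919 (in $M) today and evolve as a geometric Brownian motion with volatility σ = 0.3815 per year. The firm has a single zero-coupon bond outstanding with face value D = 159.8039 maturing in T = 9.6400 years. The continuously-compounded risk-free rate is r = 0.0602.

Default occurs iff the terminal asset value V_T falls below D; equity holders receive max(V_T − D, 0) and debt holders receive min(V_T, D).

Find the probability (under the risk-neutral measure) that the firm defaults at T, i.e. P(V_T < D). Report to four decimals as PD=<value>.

d₁ = [ln(V₀/D) + (r + σ²/2)T] / (σ√T)
   = [ln(374.2919/159.8039) + (0.0602 + 0.5·0.3815²)·9.6400] / (0.3815·√9.6400)
   = [0.851089 + 1.281842] / 1.184495 = 1.800709
d₂ = d₁ − σ√T = 1.800709 − 1.184495 = 0.616215
risk-neutral PD = N(−d₂) = N(-0.616215) = 0.268876

PD=0.2689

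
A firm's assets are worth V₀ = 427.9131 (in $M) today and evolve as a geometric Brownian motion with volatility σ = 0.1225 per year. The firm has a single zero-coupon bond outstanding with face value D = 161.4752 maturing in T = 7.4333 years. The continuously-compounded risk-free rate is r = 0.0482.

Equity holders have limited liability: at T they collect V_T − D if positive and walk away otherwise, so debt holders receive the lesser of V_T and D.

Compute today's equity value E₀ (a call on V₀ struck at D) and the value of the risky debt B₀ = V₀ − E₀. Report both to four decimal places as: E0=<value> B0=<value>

d₁ = [ln(V₀/D) + (r + σ²/2)T] / (σ√T)
   = [ln(427.9131/161.4752) + (0.0482 + 0.5·0.1225²)·7.4333] / (0.1225·√7.4333)
   = [0.974569 + 0.414058] / 0.333985 = 4.157752
d₂ = d₁ − σ√T = 4.157752 − 0.333985 = 3.823767
N(d₁) = 0.999984,  N(d₂) = 0.999934,  e^(−rT) = 0.698874
E₀ = V₀·N(d₁) − D·e^(−rT)·N(d₂)
   = 427.9131·0.999984 − 161.4752·0.698874·0.999934 = 315.062849
B₀ = V₀ − E₀ = 427.9131 − 315.062849 = 112.850251

E0=315.0628 B0=112.8503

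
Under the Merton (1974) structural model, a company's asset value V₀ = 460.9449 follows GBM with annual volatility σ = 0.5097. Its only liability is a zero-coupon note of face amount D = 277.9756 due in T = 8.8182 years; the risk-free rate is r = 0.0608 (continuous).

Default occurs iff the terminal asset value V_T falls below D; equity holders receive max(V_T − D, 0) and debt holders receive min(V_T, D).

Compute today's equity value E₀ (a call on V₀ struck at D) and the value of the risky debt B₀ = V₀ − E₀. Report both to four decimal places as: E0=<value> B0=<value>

E0=349.8672 B0=111.0777

d₁ = [ln(V₀/D) + (r + σ²/2)T] / (σ√T)
   = [ln(460.9449/277.9756) + (0.0608 + 0.5·0.5097²)·8.8182] / (0.5097·√8.8182)
   = [0.505745 + 1.681605] / 1.513577 = 1.445152
d₂ = d₁ − σ√T = 1.445152 − 1.513577 = -0.068425
N(d₁) = 0.925792,  N(d₂) = 0.472724,  e^(−rT) = 0.584998
E₀ = V₀·N(d₁) − D·e^(−rT)·N(d₂)
   = 460.9449·0.925792 − 277.9756·0.584998·0.472724 = 349.867245
B₀ = V₀ − E₀ = 460.9449 − 349.867245 = 111.077655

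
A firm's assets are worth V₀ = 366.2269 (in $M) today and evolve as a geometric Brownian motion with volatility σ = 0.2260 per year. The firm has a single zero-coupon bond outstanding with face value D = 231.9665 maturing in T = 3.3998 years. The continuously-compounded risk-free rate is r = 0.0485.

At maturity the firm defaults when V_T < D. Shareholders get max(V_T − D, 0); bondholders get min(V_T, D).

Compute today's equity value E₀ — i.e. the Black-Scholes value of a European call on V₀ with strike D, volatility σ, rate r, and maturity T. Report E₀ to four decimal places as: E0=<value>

E0=172.8119

d₁ = [ln(V₀/D) + (r + σ²/2)T] / (σ√T)
   = [ln(366.2269/231.9665) + (0.0485 + 0.5·0.2260²)·3.3998] / (0.2260·√3.3998)
   = [0.456660 + 0.251714] / 0.416711 = 1.699917
d₂ = d₁ − σ√T = 1.699917 − 0.416711 = 1.283206
N(d₁) = 0.955427,  N(d₂) = 0.900290,  e^(−rT) = 0.847987
E₀ = V₀·N(d₁) − D·e^(−rT)·N(d₂)
   = 366.2269·0.955427 − 231.9665·0.847987·0.900290 = 172.811861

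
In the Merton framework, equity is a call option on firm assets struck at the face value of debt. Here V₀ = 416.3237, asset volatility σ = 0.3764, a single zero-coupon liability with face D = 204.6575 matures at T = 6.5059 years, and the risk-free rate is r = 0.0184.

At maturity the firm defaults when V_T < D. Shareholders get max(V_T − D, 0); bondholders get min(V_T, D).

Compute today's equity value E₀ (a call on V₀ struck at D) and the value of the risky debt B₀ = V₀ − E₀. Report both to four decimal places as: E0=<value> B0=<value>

d₁ = [ln(V₀/D) + (r + σ²/2)T] / (σ√T)
   = [ln(416.3237/204.6575) + (0.0184 + 0.5·0.3764²)·6.5059] / (0.3764·√6.5059)
   = [0.710125 + 0.580577] / 0.960071 = 1.344382
d₂ = d₁ − σ√T = 1.344382 − 0.960071 = 0.384311
N(d₁) = 0.910588,  N(d₂) = 0.649626,  e^(−rT) = 0.887179
E₀ = V₀·N(d₁) − D·e^(−rT)·N(d₂)
   = 416.3237·0.910588 − 204.6575·0.887179·0.649626 = 261.147987
B₀ = V₀ − E₀ = 416.3237 − 261.147987 = 155.175713

E0=261.1480 B0=155.1757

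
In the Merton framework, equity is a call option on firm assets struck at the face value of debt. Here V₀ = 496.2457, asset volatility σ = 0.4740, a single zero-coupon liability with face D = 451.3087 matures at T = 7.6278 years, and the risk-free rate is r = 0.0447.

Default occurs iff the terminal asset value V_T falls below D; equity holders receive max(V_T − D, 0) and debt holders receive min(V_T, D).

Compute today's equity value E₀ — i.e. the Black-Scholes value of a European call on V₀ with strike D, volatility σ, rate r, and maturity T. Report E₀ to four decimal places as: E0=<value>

d₁ = [ln(V₀/D) + (r + σ²/2)T] / (σ√T)
   = [ln(496.2457/451.3087) + (0.0447 + 0.5·0.4740²)·7.6278] / (0.4740·√7.6278)
   = [0.094920 + 1.197854] / 1.309116 = 0.987517
d₂ = d₁ − σ√T = 0.987517 − 1.309116 = -0.321598
N(d₁) = 0.838305,  N(d₂) = 0.373878,  e^(−rT) = 0.711085
E₀ = V₀·N(d₁) − D·e^(−rT)·N(d₂)
   = 496.2457·0.838305 − 451.3087·0.711085·0.373878 = 296.020731

E0=296.0207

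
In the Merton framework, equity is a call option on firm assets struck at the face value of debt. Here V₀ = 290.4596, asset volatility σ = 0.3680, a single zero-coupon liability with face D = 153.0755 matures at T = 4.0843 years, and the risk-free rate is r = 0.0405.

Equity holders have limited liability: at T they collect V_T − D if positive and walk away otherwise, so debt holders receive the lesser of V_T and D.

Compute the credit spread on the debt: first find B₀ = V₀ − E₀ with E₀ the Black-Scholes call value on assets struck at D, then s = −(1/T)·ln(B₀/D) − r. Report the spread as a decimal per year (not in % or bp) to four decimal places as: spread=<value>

d₁ = [ln(V₀/D) + (r + σ²/2)T] / (σ√T)
   = [ln(290.4596/153.0755) + (0.0405 + 0.5·0.3680²)·4.0843] / (0.3680·√4.0843)
   = [0.640533 + 0.441970] / 0.743715 = 1.455535
d₂ = d₁ − σ√T = 1.455535 − 0.743715 = 0.711820
N(d₁) = 0.927239,  N(d₂) = 0.761712,  e^(−rT) = 0.847543
E₀ = V₀·N(d₁) − D·e^(−rT)·N(d₂)
   = 290.4596·0.927239 − 153.0755·0.847543·0.761712 = 170.502607
B₀ = V₀ − E₀ = 290.4596 − 170.502607 = 119.956993
spread = −(1/T)·ln(B₀/D) − r = −(1/4.0843)·ln(119.956993/153.0755) − 0.0405 = 0.01919150

spread=0.0192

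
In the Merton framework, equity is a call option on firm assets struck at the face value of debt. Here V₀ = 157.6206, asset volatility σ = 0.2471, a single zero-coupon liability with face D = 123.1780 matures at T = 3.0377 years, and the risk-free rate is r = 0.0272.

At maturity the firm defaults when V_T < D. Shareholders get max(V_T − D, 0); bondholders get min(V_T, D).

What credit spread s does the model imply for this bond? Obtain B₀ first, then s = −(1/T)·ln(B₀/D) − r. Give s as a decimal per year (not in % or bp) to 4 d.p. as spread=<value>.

d₁ = [ln(V₀/D) + (r + σ²/2)T] / (σ√T)
   = [ln(157.6206/123.1780) + (0.0272 + 0.5·0.2471²)·3.0377] / (0.2471·√3.0377)
   = [0.246560 + 0.175364] / 0.430671 = 0.979692
d₂ = d₁ − σ√T = 0.979692 − 0.430671 = 0.549021
N(d₁) = 0.836381,  N(d₂) = 0.708505,  e^(−rT) = 0.920696
E₀ = V₀·N(d₁) − D·e^(−rT)·N(d₂)
   = 157.6206·0.836381 − 123.1780·0.920696·0.708505 = 51.479716
B₀ = V₀ − E₀ = 157.6206 − 51.479716 = 106.140884
spread = −(1/T)·ln(B₀/D) − r = −(1/3.0377)·ln(106.140884/123.1780) − 0.0272 = 0.02180522

spread=0.0218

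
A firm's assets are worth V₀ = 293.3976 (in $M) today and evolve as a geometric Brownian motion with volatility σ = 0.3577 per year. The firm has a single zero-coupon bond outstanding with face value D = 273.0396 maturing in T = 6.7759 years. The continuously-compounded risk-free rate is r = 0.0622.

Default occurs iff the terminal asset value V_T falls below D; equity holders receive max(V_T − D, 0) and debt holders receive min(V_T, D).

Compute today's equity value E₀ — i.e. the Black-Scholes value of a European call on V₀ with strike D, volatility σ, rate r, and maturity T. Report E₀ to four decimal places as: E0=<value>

d₁ = [ln(V₀/D) + (r + σ²/2)T] / (σ√T)
   = [ln(293.3976/273.0396) + (0.0622 + 0.5·0.3577²)·6.7759] / (0.3577·√6.7759)
   = [0.071912 + 0.854947] / 0.931113 = 0.995431
d₂ = d₁ − σ√T = 0.995431 − 0.931113 = 0.064318
N(d₁) = 0.840237,  N(d₂) = 0.525641,  e^(−rT) = 0.656088
E₀ = V₀·N(d₁) − D·e^(−rT)·N(d₂)
   = 293.3976·0.840237 − 273.0396·0.656088·0.525641 = 152.361116

E0=152.3611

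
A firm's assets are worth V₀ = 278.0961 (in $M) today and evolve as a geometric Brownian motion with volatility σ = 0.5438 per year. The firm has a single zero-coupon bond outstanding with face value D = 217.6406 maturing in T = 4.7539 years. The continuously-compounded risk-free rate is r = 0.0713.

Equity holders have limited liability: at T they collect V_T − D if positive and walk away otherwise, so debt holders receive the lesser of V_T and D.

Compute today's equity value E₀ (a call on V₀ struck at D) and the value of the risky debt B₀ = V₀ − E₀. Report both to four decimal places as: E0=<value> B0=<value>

d₁ = [ln(V₀/D) + (r + σ²/2)T] / (σ√T)
   = [ln(278.0961/217.6406) + (0.0713 + 0.5·0.5438²)·4.7539] / (0.5438·√4.7539)
   = [0.245122 + 1.041861] / 1.185671 = 1.085447
d₂ = d₁ − σ√T = 1.085447 − 1.185671 = -0.100224
N(d₁) = 0.861138,  N(d₂) = 0.460083,  e^(−rT) = 0.712516
E₀ = V₀·N(d₁) − D·e^(−rT)·N(d₂)
   = 278.0961·0.861138 − 217.6406·0.712516·0.460083 = 168.132956
B₀ = V₀ − E₀ = 278.0961 − 168.132956 = 109.963144

E0=168.1330 B0=109.9631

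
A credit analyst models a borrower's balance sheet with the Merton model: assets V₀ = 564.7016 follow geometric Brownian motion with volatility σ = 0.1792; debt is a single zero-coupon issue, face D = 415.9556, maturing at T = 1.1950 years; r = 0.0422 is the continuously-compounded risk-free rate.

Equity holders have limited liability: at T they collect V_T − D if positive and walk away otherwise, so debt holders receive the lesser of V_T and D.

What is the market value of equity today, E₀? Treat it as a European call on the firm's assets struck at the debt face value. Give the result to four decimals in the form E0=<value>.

d₁ = [ln(V₀/D) + (r + σ²/2)T] / (σ√T)
   = [ln(564.7016/415.9556) + (0.0422 + 0.5·0.1792²)·1.1950] / (0.1792·√1.1950)
   = [0.305719 + 0.069616] / 0.195894 = 1.916008
d₂ = d₁ − σ√T = 1.916008 − 0.195894 = 1.720114
N(d₁) = 0.972318,  N(d₂) = 0.957294,  e^(−rT) = 0.950821
E₀ = V₀·N(d₁) − D·e^(−rT)·N(d₂)
   = 564.7016·0.972318 − 415.9556·0.950821·0.957294 = 170.460168

E0=170.4602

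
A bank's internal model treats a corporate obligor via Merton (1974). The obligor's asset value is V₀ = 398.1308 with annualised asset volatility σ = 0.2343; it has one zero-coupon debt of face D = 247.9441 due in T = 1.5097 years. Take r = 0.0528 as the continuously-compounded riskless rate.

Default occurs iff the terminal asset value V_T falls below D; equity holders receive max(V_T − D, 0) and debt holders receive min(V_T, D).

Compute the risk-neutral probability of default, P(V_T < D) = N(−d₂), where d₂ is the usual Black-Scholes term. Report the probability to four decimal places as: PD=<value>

d₁ = [ln(V₀/D) + (r + σ²/2)T] / (σ√T)
   = [ln(398.1308/247.9441) + (0.0528 + 0.5·0.2343²)·1.5097] / (0.2343·√1.5097)
   = [0.473577 + 0.121151] / 0.287884 = 2.065860
d₂ = d₁ − σ√T = 2.065860 − 0.287884 = 1.777976
risk-neutral PD = N(−d₂) = N(-1.777976) = 0.037704

PD=0.0377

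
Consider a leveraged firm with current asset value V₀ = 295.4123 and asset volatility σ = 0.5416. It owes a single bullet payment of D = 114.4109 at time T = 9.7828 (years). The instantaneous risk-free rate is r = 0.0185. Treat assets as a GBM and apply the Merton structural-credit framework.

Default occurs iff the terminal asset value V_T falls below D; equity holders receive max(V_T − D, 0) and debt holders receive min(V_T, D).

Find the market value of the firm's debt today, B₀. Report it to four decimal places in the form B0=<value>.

d₁ = [ln(V₀/D) + (r + σ²/2)T] / (σ√T)
   = [ln(295.4123/114.4109) + (0.0185 + 0.5·0.5416²)·9.7828] / (0.5416·√9.7828)
   = [0.948576 + 1.615779] / 1.693988 = 1.513798
d₂ = d₁ − σ√T = 1.513798 − 1.693988 = -0.180190
N(d₁) = 0.934961,  N(d₂) = 0.428502,  e^(−rT) = 0.834451
E₀ = V₀·N(d₁) − D·e^(−rT)·N(d₂)
   = 295.4123·0.934961 − 114.4109·0.834451·0.428502 = 235.289943
B₀ = V₀ − E₀ = 295.4123 − 235.289943 = 60.122357

B0=60.1224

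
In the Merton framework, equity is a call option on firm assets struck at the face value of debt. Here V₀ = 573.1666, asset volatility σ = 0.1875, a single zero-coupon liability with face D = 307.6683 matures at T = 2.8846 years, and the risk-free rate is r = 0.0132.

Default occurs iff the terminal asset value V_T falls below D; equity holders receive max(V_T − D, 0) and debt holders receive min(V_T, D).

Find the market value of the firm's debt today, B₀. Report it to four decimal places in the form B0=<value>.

d₁ = [ln(V₀/D) + (r + σ²/2)T] / (σ√T)
   = [ln(573.1666/307.6683) + (0.0132 + 0.5·0.1875²)·2.8846] / (0.1875·√2.8846)
   = [0.622154 + 0.088783] / 0.318452 = 2.232476
d₂ = d₁ − σ√T = 2.232476 − 0.318452 = 1.914024
N(d₁) = 0.987208,  N(d₂) = 0.972191,  e^(−rT) = 0.962639
E₀ = V₀·N(d₁) − D·e^(−rT)·N(d₂)
   = 573.1666·0.987208 − 307.6683·0.962639·0.972191 = 277.897416
B₀ = V₀ − E₀ = 573.1666 − 277.897416 = 295.269184

B0=295.2692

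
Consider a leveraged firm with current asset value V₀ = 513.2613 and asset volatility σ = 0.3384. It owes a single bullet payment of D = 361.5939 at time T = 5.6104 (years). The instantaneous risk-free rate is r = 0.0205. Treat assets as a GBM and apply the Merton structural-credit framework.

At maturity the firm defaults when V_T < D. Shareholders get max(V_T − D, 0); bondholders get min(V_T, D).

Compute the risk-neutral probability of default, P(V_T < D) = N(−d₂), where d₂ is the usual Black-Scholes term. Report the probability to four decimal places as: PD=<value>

d₁ = [ln(V₀/D) + (r + σ²/2)T] / (σ√T)
   = [ln(513.2613/361.5939) + (0.0205 + 0.5·0.3384²)·5.6104] / (0.3384·√5.6104)
   = [0.350263 + 0.436249] / 0.801544 = 0.981247
d₂ = d₁ − σ√T = 0.981247 − 0.801544 = 0.179704
risk-neutral PD = N(−d₂) = N(-0.179704) = 0.428693

PD=0.4287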